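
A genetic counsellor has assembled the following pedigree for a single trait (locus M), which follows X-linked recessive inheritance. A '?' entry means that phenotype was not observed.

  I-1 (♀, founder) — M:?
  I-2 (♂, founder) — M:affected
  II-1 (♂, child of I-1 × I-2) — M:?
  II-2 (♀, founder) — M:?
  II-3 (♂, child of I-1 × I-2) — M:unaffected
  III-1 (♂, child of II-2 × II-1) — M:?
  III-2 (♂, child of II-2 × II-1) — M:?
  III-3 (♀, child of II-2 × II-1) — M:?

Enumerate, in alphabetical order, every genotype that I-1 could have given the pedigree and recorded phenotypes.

M/I-1 ? ·: X^MX^M|X^MX^m
M/I-2 aff ·: X^mY
M/II-1 ? I-1×I-2: X^MY|X^mY
M/II-2 ? ·: X^MX^M|X^MX^m|X^mX^m
M/II-3 un I-1×I-2: X^MY
M/III-1 ? II-2×II-1: X^MY|X^mY
M/III-2 ? II-2×II-1: X^MY|X^mY
M/III-3 ? II-2×II-1: X^MX^M|X^MX^m|X^mX^m
⇒ M over [I-1,I-2,II-1,II-2,II-3,III-1,III-2,III-3]: 30 consistent

I-1 ∈ {X^MX^M, X^MX^m}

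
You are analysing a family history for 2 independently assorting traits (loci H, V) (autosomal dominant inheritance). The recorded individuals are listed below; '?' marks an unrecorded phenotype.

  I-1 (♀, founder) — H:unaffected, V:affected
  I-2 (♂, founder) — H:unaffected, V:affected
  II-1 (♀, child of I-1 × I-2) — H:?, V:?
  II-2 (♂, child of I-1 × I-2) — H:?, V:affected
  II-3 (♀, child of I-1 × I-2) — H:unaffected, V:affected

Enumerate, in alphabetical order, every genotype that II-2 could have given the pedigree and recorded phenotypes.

H/I-1 un ·: hh
H/I-2 un ·: hh
H/II-1 ? I-1×I-2: hh
H/II-2 ? I-1×I-2: hh
H/II-3 un I-1×I-2: hh
⇒ H over [I-1,I-2,II-1,II-2,II-3]: 1 consistent
V/I-1 aff ·: Vv|VV
V/I-2 aff ·: Vv|VV
V/II-1 ? I-1×I-2: vv|Vv|VV
V/II-2 aff I-1×I-2: Vv|VV
V/II-3 aff I-1×I-2: Vv|VV
⇒ V over [I-1,I-2,II-1,II-2,II-3]: 29 consistent

II-2 ∈ {hh VV, hh Vv}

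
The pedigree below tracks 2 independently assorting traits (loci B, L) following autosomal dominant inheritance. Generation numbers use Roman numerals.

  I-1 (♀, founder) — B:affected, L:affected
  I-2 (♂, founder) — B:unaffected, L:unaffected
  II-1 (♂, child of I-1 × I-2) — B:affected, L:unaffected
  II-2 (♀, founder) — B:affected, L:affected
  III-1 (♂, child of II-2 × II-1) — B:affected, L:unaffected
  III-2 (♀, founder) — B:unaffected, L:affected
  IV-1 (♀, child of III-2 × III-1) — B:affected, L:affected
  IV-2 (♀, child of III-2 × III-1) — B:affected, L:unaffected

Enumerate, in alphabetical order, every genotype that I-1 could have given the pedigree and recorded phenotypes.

B/I-1 aff ·: Bb|BB
B/I-2 un ·: bb
B/II-1 aff I-1×I-2: Bb
B/II-2 aff ·: Bb|BB
B/III-1 aff II-2×II-1: Bb|BB
B/III-2 un ·: bb
B/IV-1 aff III-2×III-1: Bb
B/IV-2 aff III-2×III-1: Bb
⇒ B over [I-1,I-2,II-1,II-2,III-1,III-2,IV-1,IV-2]: 8 consistent
L/I-1 aff ·: Ll
L/I-2 un ·: ll
L/II-1 un I-1×I-2: ll
L/II-2 aff ·: Ll
L/III-1 un II-2×II-1: ll
L/III-2 aff ·: Ll
L/IV-1 aff III-2×III-1: Ll
L/IV-2 un III-2×III-1: ll
⇒ L over [I-1,I-2,II-1,II-2,III-1,III-2,IV-1,IV-2]: 1 consistent

I-1 ∈ {BB Ll, Bb Ll}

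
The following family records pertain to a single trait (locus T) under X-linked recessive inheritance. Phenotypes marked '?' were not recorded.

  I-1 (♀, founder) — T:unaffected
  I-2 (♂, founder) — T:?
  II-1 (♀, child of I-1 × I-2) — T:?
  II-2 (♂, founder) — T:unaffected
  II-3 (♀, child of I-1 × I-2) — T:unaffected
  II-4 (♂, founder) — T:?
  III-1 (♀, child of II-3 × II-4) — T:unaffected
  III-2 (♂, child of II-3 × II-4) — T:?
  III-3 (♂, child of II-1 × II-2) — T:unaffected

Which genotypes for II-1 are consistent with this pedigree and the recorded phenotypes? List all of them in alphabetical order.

T/I-1 un ·: X^TX^T|X^TX^t
T/I-2 ? ·: X^TY|X^tY
T/II-1 ? I-1×I-2: X^TX^T|X^TX^t
T/II-2 un ·: X^TY
T/II-3 un I-1×I-2: X^TX^T|X^TX^t
T/II-4 ? ·: X^TY|X^tY
T/III-1 un II-3×II-4: X^TX^T|X^TX^t
T/III-2 ? II-3×II-4: X^TY|X^tY
T/III-3 un II-1×II-2: X^TY
⇒ T over [I-1,I-2,II-1,II-2,II-3,II-4,III-1,III-2,III-3]: 30 consistent

II-1 ∈ {X^TX^T, X^TX^t}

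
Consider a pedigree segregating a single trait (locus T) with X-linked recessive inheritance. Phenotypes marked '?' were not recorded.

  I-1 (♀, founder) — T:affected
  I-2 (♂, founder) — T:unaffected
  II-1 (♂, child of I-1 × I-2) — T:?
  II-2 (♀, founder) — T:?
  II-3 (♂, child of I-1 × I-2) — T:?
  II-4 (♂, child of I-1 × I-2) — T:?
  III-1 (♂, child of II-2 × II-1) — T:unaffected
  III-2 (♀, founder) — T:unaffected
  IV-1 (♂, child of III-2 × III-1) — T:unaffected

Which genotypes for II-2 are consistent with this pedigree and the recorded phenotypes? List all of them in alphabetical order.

II-2 ∈ {X^TX^T, X^TX^t}

T/I-1 aff ·: X^tX^t
T/I-2 un ·: X^TY
T/II-1 ? I-1×I-2: X^tY
T/II-2 ? ·: X^TX^T|X^TX^t
T/II-3 ? I-1×I-2: X^tY
T/II-4 ? I-1×I-2: X^tY
T/III-1 un II-2×II-1: X^TY
T/III-2 un ·: X^TX^T|X^TX^t
T/IV-1 un III-2×III-1: X^TY
⇒ T over [I-1,I-2,II-1,II-2,II-3,II-4,III-1,III-2,IV-1]: 4 consistent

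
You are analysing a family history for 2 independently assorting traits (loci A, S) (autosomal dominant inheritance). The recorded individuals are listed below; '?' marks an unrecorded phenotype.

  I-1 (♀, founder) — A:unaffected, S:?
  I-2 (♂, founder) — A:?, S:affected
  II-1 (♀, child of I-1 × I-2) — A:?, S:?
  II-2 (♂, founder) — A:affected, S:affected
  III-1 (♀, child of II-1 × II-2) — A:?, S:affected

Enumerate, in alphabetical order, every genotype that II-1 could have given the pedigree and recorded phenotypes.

A/I-1 un ·: aa
A/I-2 ? ·: aa|Aa|AA
A/II-1 ? I-1×I-2: aa|Aa
A/II-2 aff ·: Aa|AA
A/III-1 ? II-1×II-2: aa|Aa|AA
⇒ A over [I-1,I-2,II-1,II-2,III-1]: 16 consistent
S/I-1 ? ·: ss|Ss|SS
S/I-2 aff ·: Ss|SS
S/II-1 ? I-1×I-2: ss|Ss|SS
S/II-2 aff ·: Ss|SS
S/III-1 aff II-1×II-2: Ss|SS
⇒ S over [I-1,I-2,II-1,II-2,III-1]: 36 consistent

II-1 ∈ {Aa SS, Aa Ss, Aa ss, aa SS, aa Ss, aa ss}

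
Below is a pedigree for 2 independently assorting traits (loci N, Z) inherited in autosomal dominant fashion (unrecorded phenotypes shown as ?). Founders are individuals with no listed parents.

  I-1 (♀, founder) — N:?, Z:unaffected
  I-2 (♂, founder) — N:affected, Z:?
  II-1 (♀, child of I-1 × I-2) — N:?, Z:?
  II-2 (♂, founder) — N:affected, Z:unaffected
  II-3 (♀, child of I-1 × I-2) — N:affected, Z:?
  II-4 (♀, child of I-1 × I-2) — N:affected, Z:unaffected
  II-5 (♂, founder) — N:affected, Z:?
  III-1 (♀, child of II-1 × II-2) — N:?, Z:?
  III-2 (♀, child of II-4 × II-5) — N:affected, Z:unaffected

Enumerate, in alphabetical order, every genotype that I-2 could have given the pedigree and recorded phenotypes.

I-2 ∈ {NN Zz, NN zz, Nn Zz, Nn zz}

N/I-1 ? ·: nn|Nn|NN
N/I-2 aff ·: Nn|NN
N/II-1 ? I-1×I-2: nn|Nn|NN
N/II-2 aff ·: Nn|NN
N/II-3 aff I-1×I-2: Nn|NN
N/II-4 aff I-1×I-2: Nn|NN
N/II-5 aff ·: Nn|NN
N/III-1 ? II-1×II-2: nn|Nn|NN
N/III-2 aff II-4×II-5: Nn|NN
⇒ N over [I-1,I-2,II-1,II-2,II-3,II-4,II-5,III-1,III-2]: 439 consistent
Z/I-1 un ·: zz
Z/I-2 ? ·: zz|Zz
Z/II-1 ? I-1×I-2: zz|Zz
Z/II-2 un ·: zz
Z/II-3 ? I-1×I-2: zz|Zz
Z/II-4 un I-1×I-2: zz
Z/II-5 ? ·: zz|Zz
Z/III-1 ? II-1×II-2: zz|Zz
Z/III-2 un II-4×II-5: zz
⇒ Z over [I-1,I-2,II-1,II-2,II-3,II-4,II-5,III-1,III-2]: 14 consistent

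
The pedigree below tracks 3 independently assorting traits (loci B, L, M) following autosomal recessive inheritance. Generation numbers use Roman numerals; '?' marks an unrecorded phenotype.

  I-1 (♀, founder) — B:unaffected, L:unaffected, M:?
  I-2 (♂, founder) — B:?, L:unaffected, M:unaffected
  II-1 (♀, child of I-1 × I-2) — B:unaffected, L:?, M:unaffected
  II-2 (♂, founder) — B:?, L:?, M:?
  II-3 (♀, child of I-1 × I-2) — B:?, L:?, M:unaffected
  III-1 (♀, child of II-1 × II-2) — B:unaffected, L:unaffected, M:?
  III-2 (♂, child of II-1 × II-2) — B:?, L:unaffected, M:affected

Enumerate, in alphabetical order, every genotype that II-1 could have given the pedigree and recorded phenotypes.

II-1 ∈ {BB LL Mm, BB Ll Mm, BB ll Mm, Bb LL Mm, Bb Ll Mm, Bb ll Mm}

B/I-1 un ·: BB|Bb
B/I-2 ? ·: BB|Bb|bb
B/II-1 un I-1×I-2: BB|Bb
B/II-2 ? ·: BB|Bb|bb
B/II-3 ? I-1×I-2: BB|Bb|bb
B/III-1 un II-1×II-2: BB|Bb
B/III-2 ? II-1×II-2: BB|Bb|bb
⇒ B over [I-1,I-2,II-1,II-2,II-3,III-1,III-2]: 168 consistent
L/I-1 un ·: LL|Ll
L/I-2 un ·: LL|Ll
L/II-1 ? I-1×I-2: LL|Ll|ll
L/II-2 ? ·: LL|Ll|ll
L/II-3 ? I-1×I-2: LL|Ll|ll
L/III-1 un II-1×II-2: LL|Ll
L/III-2 un II-1×II-2: LL|Ll
⇒ L over [I-1,I-2,II-1,II-2,II-3,III-1,III-2]: 117 consistent
M/I-1 ? ·: MM|Mm|mm
M/I-2 un ·: MM|Mm
M/II-1 un I-1×I-2: Mm
M/II-2 ? ·: Mm|mm
M/II-3 un I-1×I-2: MM|Mm
M/III-1 ? II-1×II-2: MM|Mm|mm
M/III-2 aff II-1×II-2: mm
⇒ M over [I-1,I-2,II-1,II-2,II-3,III-1,III-2]: 40 consistent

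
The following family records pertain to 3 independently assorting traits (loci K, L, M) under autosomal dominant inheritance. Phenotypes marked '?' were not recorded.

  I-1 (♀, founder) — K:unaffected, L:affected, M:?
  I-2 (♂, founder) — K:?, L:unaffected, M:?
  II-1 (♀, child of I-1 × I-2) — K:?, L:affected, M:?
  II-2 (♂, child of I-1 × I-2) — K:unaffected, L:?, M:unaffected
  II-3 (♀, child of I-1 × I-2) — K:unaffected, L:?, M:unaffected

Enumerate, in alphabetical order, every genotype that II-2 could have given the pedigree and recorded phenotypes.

K/I-1 un ·: kk
K/I-2 ? ·: kk|Kk
K/II-1 ? I-1×I-2: kk|Kk
K/II-2 un I-1×I-2: kk
K/II-3 un I-1×I-2: kk
⇒ K over [I-1,I-2,II-1,II-2,II-3]: 3 consistent
L/I-1 aff ·: Ll|LL
L/I-2 un ·: ll
L/II-1 aff I-1×I-2: Ll
L/II-2 ? I-1×I-2: ll|Ll
L/II-3 ? I-1×I-2: ll|Ll
⇒ L over [I-1,I-2,II-1,II-2,II-3]: 5 consistent
M/I-1 ? ·: mm|Mm
M/I-2 ? ·: mm|Mm
M/II-1 ? I-1×I-2: mm|Mm|MM
M/II-2 un I-1×I-2: mm
M/II-3 un I-1×I-2: mm
⇒ M over [I-1,I-2,II-1,II-2,II-3]: 8 consistent

II-2 ∈ {kk Ll mm, kk ll mm}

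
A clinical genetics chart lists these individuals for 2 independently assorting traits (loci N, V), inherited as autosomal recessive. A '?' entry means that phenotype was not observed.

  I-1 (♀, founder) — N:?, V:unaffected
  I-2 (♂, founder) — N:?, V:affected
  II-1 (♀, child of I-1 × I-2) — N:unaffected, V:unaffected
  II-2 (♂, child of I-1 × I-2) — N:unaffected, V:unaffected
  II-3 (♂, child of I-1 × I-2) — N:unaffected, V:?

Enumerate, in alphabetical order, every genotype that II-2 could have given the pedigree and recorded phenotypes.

II-2 ∈ {NN Vv, Nn Vv}

N/I-1 ? ·: NN|Nn|nn
N/I-2 ? ·: NN|Nn|nn
N/II-1 un I-1×I-2: NN|Nn
N/II-2 un I-1×I-2: NN|Nn
N/II-3 un I-1×I-2: NN|Nn
⇒ N over [I-1,I-2,II-1,II-2,II-3]: 29 consistent
V/I-1 un ·: VV|Vv
V/I-2 aff ·: vv
V/II-1 un I-1×I-2: Vv
V/II-2 un I-1×I-2: Vv
V/II-3 ? I-1×I-2: Vv|vv
⇒ V over [I-1,I-2,II-1,II-2,II-3]: 3 consistent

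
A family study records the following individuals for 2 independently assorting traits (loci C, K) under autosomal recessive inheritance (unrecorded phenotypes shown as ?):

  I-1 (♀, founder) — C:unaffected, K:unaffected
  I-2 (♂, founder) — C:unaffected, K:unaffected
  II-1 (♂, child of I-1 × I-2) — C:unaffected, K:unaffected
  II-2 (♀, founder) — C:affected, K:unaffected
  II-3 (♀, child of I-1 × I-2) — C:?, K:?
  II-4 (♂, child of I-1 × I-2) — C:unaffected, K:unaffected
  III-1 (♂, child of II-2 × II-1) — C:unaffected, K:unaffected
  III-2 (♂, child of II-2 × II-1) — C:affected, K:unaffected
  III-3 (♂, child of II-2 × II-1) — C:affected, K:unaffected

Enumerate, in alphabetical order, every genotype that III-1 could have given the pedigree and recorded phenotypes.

III-1 ∈ {Cc KK, Cc Kk}

C/I-1 un ·: CC|Cc
C/I-2 un ·: CC|Cc
C/II-1 un I-1×I-2: Cc
C/II-2 aff ·: cc
C/II-3 ? I-1×I-2: CC|Cc|cc
C/II-4 un I-1×I-2: CC|Cc
C/III-1 un II-2×II-1: Cc
C/III-2 aff II-2×II-1: cc
C/III-3 aff II-2×II-1: cc
⇒ C over [I-1,I-2,II-1,II-2,II-3,II-4,III-1,III-2,III-3]: 14 consistent
K/I-1 un ·: KK|Kk
K/I-2 un ·: KK|Kk
K/II-1 un I-1×I-2: KK|Kk
K/II-2 un ·: KK|Kk
K/II-3 ? I-1×I-2: KK|Kk|kk
K/II-4 un I-1×I-2: KK|Kk
K/III-1 un II-2×II-1: KK|Kk
K/III-2 un II-2×II-1: KK|Kk
K/III-3 un II-2×II-1: KK|Kk
⇒ K over [I-1,I-2,II-1,II-2,II-3,II-4,III-1,III-2,III-3]: 359 consistent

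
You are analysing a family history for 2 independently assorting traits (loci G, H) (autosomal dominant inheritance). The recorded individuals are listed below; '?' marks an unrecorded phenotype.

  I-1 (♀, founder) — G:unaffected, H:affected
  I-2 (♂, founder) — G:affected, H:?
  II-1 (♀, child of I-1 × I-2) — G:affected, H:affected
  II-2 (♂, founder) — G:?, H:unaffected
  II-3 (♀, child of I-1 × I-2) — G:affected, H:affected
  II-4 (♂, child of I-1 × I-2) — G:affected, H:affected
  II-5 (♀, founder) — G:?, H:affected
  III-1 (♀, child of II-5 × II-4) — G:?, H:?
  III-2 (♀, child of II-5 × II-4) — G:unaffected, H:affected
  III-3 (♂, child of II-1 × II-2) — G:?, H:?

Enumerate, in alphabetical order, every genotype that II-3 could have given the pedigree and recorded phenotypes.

II-3 ∈ {Gg HH, Gg Hh}

G/I-1 un ·: gg
G/I-2 aff ·: Gg|GG
G/II-1 aff I-1×I-2: Gg
G/II-2 ? ·: gg|Gg|GG
G/II-3 aff I-1×I-2: Gg
G/II-4 aff I-1×I-2: Gg
G/II-5 ? ·: gg|Gg
G/III-1 ? II-5×II-4: gg|Gg|GG
G/III-2 un II-5×II-4: gg
G/III-3 ? II-1×II-2: gg|Gg|GG
⇒ G over [I-1,I-2,II-1,II-2,II-3,II-4,II-5,III-1,III-2,III-3]: 70 consistent
H/I-1 aff ·: Hh|HH
H/I-2 ? ·: hh|Hh|HH
H/II-1 aff I-1×I-2: Hh|HH
H/II-2 un ·: hh
H/II-3 aff I-1×I-2: Hh|HH
H/II-4 aff I-1×I-2: Hh|HH
H/II-5 aff ·: Hh|HH
H/III-1 ? II-5×II-4: hh|Hh|HH
H/III-2 aff II-5×II-4: Hh|HH
H/III-3 ? II-1×II-2: hh|Hh
⇒ H over [I-1,I-2,II-1,II-2,II-3,II-4,II-5,III-1,III-2,III-3]: 315 consistent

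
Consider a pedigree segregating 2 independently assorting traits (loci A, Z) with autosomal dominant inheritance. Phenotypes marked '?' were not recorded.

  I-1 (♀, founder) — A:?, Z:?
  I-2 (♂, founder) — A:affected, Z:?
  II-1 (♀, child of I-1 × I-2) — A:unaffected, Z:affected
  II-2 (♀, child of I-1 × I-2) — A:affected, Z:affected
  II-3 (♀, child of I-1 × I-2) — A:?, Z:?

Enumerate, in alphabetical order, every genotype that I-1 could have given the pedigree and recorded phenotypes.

A/I-1 ? ·: aa|Aa
A/I-2 aff ·: Aa
A/II-1 un I-1×I-2: aa
A/II-2 aff I-1×I-2: Aa|AA
A/II-3 ? I-1×I-2: aa|Aa|AA
⇒ A over [I-1,I-2,II-1,II-2,II-3]: 8 consistent
Z/I-1 ? ·: zz|Zz|ZZ
Z/I-2 ? ·: zz|Zz|ZZ
Z/II-1 aff I-1×I-2: Zz|ZZ
Z/II-2 aff I-1×I-2: Zz|ZZ
Z/II-3 ? I-1×I-2: zz|Zz|ZZ
⇒ Z over [I-1,I-2,II-1,II-2,II-3]: 35 consistent

I-1 ∈ {Aa ZZ, Aa Zz, Aa zz, aa ZZ, aa Zz, aa zz}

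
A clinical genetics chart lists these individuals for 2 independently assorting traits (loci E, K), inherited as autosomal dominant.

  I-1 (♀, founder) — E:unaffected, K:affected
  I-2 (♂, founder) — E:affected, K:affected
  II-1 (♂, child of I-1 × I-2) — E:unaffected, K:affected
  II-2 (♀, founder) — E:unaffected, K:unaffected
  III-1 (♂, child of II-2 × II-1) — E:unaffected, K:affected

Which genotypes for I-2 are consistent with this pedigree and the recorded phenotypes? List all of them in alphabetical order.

E/I-1 un ·: ee
E/I-2 aff ·: Ee
E/II-1 un I-1×I-2: ee
E/II-2 un ·: ee
E/III-1 un II-2×II-1: ee
⇒ E over [I-1,I-2,II-1,II-2,III-1]: 1 consistent
K/I-1 aff ·: Kk|KK
K/I-2 aff ·: Kk|KK
K/II-1 aff I-1×I-2: Kk|KK
K/II-2 un ·: kk
K/III-1 aff II-2×II-1: Kk
⇒ K over [I-1,I-2,II-1,II-2,III-1]: 7 consistent

I-2 ∈ {Ee KK, Ee Kk}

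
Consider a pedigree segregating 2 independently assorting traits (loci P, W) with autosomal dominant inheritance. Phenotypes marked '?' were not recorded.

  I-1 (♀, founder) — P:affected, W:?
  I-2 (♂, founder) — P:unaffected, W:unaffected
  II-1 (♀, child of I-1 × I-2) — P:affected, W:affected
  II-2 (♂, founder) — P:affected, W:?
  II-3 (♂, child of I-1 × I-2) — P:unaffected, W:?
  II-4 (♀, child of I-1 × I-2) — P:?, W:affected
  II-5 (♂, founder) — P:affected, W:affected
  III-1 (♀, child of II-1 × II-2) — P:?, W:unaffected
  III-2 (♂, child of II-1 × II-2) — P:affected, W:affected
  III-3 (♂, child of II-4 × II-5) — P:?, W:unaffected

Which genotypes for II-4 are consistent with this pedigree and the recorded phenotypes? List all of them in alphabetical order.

II-4 ∈ {Pp Ww, pp Ww}

P/I-1 aff ·: Pp
P/I-2 un ·: pp
P/II-1 aff I-1×I-2: Pp
P/II-2 aff ·: Pp|PP
P/II-3 un I-1×I-2: pp
P/II-4 ? I-1×I-2: pp|Pp
P/II-5 aff ·: Pp|PP
P/III-1 ? II-1×II-2: pp|Pp|PP
P/III-2 aff II-1×II-2: Pp|PP
P/III-3 ? II-4×II-5: pp|Pp|PP
⇒ P over [I-1,I-2,II-1,II-2,II-3,II-4,II-5,III-1,III-2,III-3]: 80 consistent
W/I-1 ? ·: Ww|WW
W/I-2 un ·: ww
W/II-1 aff I-1×I-2: Ww
W/II-2 ? ·: ww|Ww
W/II-3 ? I-1×I-2: ww|Ww
W/II-4 aff I-1×I-2: Ww
W/II-5 aff ·: Ww
W/III-1 un II-1×II-2: ww
W/III-2 aff II-1×II-2: Ww|WW
W/III-3 un II-4×II-5: ww
⇒ W over [I-1,I-2,II-1,II-2,II-3,II-4,II-5,III-1,III-2,III-3]: 9 consistent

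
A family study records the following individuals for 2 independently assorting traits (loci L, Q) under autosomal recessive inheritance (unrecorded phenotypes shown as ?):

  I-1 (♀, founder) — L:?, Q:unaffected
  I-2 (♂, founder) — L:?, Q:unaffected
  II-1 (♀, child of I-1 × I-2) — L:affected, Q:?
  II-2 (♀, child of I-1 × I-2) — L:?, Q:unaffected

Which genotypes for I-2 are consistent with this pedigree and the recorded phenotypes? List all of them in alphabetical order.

L/I-1 ? ·: Ll|ll
L/I-2 ? ·: Ll|ll
L/II-1 aff I-1×I-2: ll
L/II-2 ? I-1×I-2: LL|Ll|ll
⇒ L over [I-1,I-2,II-1,II-2]: 8 consistent
Q/I-1 un ·: QQ|Qq
Q/I-2 un ·: QQ|Qq
Q/II-1 ? I-1×I-2: QQ|Qq|qq
Q/II-2 un I-1×I-2: QQ|Qq
⇒ Q over [I-1,I-2,II-1,II-2]: 15 consistent

I-2 ∈ {Ll QQ, Ll Qq, ll QQ, ll Qq}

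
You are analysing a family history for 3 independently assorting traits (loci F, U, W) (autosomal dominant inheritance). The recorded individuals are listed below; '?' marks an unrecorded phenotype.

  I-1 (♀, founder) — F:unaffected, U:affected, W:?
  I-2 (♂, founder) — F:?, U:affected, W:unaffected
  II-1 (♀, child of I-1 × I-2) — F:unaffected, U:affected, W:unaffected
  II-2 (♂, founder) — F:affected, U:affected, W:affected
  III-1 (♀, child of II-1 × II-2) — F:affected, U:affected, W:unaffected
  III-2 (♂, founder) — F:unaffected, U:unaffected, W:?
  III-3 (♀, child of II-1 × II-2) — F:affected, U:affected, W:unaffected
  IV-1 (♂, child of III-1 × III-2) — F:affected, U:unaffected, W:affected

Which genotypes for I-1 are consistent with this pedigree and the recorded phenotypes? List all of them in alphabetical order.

F/I-1 un ·: ff
F/I-2 ? ·: ff|Ff
F/II-1 un I-1×I-2: ff
F/II-2 aff ·: Ff|FF
F/III-1 aff II-1×II-2: Ff
F/III-2 un ·: ff
F/III-3 aff II-1×II-2: Ff
F/IV-1 aff III-1×III-2: Ff
⇒ F over [I-1,I-2,II-1,II-2,III-1,III-2,III-3,IV-1]: 4 consistent
U/I-1 aff ·: Uu|UU
U/I-2 aff ·: Uu|UU
U/II-1 aff I-1×I-2: Uu|UU
U/II-2 aff ·: Uu|UU
U/III-1 aff II-1×II-2: Uu
U/III-2 un ·: uu
U/III-3 aff II-1×II-2: Uu|UU
U/IV-1 un III-1×III-2: uu
⇒ U over [I-1,I-2,II-1,II-2,III-1,III-2,III-3,IV-1]: 20 consistent
W/I-1 ? ·: ww|Ww
W/I-2 un ·: ww
W/II-1 un I-1×I-2: ww
W/II-2 aff ·: Ww
W/III-1 un II-1×II-2: ww
W/III-2 ? ·: Ww|WW
W/III-3 un II-1×II-2: ww
W/IV-1 aff III-1×III-2: Ww
⇒ W over [I-1,I-2,II-1,II-2,III-1,III-2,III-3,IV-1]: 4 consistent

I-1 ∈ {ff UU Ww, ff UU ww, ff Uu Ww, ff Uu ww}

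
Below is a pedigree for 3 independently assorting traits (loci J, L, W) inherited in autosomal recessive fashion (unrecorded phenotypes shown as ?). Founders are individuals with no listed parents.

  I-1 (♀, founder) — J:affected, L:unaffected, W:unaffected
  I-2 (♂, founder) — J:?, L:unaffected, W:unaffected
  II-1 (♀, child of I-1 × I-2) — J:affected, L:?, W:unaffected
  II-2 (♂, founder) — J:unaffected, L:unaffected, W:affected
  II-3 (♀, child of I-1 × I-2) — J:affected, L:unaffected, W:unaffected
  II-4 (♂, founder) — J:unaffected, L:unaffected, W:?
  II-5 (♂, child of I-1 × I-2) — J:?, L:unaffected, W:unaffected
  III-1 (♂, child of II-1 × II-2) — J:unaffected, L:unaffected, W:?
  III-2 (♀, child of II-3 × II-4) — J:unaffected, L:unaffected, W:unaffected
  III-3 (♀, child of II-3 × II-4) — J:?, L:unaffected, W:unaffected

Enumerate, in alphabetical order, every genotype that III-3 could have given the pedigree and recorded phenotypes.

III-3 ∈ {Jj LL WW, Jj LL Ww, Jj Ll WW, Jj Ll Ww, jj LL WW, jj LL Ww, jj Ll WW, jj Ll Ww}

J/I-1 aff ·: jj
J/I-2 ? ·: Jj|jj
J/II-1 aff I-1×I-2: jj
J/II-2 un ·: JJ|Jj
J/II-3 aff I-1×I-2: jj
J/II-4 un ·: JJ|Jj
J/II-5 ? I-1×I-2: Jj|jj
J/III-1 un II-1×II-2: Jj
J/III-2 un II-3×II-4: Jj
J/III-3 ? II-3×II-4: Jj|jj
⇒ J over [I-1,I-2,II-1,II-2,II-3,II-4,II-5,III-1,III-2,III-3]: 18 consistent
L/I-1 un ·: LL|Ll
L/I-2 un ·: LL|Ll
L/II-1 ? I-1×I-2: LL|Ll|ll
L/II-2 un ·: LL|Ll
L/II-3 un I-1×I-2: LL|Ll
L/II-4 un ·: LL|Ll
L/II-5 un I-1×I-2: LL|Ll
L/III-1 un II-1×II-2: LL|Ll
L/III-2 un II-3×II-4: LL|Ll
L/III-3 un II-3×II-4: LL|Ll
⇒ L over [I-1,I-2,II-1,II-2,II-3,II-4,II-5,III-1,III-2,III-3]: 613 consistent
W/I-1 un ·: WW|Ww
W/I-2 un ·: WW|Ww
W/II-1 un I-1×I-2: WW|Ww
W/II-2 aff ·: ww
W/II-3 un I-1×I-2: WW|Ww
W/II-4 ? ·: WW|Ww|ww
W/II-5 un I-1×I-2: WW|Ww
W/III-1 ? II-1×II-2: Ww|ww
W/III-2 un II-3×II-4: WW|Ww
W/III-3 un II-3×II-4: WW|Ww
⇒ W over [I-1,I-2,II-1,II-2,II-3,II-4,II-5,III-1,III-2,III-3]: 276 consistent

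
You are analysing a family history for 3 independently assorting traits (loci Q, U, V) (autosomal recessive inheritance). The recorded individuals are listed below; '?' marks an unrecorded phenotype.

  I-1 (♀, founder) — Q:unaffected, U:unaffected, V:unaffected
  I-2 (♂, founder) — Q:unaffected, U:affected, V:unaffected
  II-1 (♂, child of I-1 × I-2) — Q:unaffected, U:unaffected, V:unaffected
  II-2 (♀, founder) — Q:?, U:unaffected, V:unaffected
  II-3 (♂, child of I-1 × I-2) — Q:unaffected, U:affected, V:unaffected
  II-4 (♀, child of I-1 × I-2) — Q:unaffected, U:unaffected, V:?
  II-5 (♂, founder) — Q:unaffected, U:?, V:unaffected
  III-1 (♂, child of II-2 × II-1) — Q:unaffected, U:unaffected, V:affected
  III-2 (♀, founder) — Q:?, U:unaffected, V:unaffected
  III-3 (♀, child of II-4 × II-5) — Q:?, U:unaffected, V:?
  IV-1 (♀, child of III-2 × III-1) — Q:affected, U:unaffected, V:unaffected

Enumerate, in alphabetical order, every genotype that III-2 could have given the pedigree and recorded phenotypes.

III-2 ∈ {Qq UU VV, Qq UU Vv, Qq Uu VV, Qq Uu Vv, qq UU VV, qq UU Vv, qq Uu VV, qq Uu Vv}

Q/I-1 un ·: QQ|Qq
Q/I-2 un ·: QQ|Qq
Q/II-1 un I-1×I-2: QQ|Qq
Q/II-2 ? ·: QQ|Qq|qq
Q/II-3 un I-1×I-2: QQ|Qq
Q/II-4 un I-1×I-2: QQ|Qq
Q/II-5 un ·: QQ|Qq
Q/III-1 un II-2×II-1: Qq
Q/III-2 ? ·: Qq|qq
Q/III-3 ? II-4×II-5: QQ|Qq|qq
Q/IV-1 aff III-2×III-1: qq
⇒ Q over [I-1,I-2,II-1,II-2,II-3,II-4,II-5,III-1,III-2,III-3,IV-1]: 492 consistent
U/I-1 un ·: Uu
U/I-2 aff ·: uu
U/II-1 un I-1×I-2: Uu
U/II-2 un ·: UU|Uu
U/II-3 aff I-1×I-2: uu
U/II-4 un I-1×I-2: Uu
U/II-5 ? ·: UU|Uu|uu
U/III-1 un II-2×II-1: UU|Uu
U/III-2 un ·: UU|Uu
U/III-3 un II-4×II-5: UU|Uu
U/IV-1 un III-2×III-1: UU|Uu
⇒ U over [I-1,I-2,II-1,II-2,II-3,II-4,II-5,III-1,III-2,III-3,IV-1]: 70 consistent
V/I-1 un ·: VV|Vv
V/I-2 un ·: VV|Vv
V/II-1 un I-1×I-2: Vv
V/II-2 un ·: Vv
V/II-3 un I-1×I-2: VV|Vv
V/II-4 ? I-1×I-2: VV|Vv|vv
V/II-5 un ·: VV|Vv
V/III-1 aff II-2×II-1: vv
V/III-2 un ·: VV|Vv
V/III-3 ? II-4×II-5: VV|Vv|vv
V/IV-1 un III-2×III-1: Vv
⇒ V over [I-1,I-2,II-1,II-2,II-3,II-4,II-5,III-1,III-2,III-3,IV-1]: 108 consistent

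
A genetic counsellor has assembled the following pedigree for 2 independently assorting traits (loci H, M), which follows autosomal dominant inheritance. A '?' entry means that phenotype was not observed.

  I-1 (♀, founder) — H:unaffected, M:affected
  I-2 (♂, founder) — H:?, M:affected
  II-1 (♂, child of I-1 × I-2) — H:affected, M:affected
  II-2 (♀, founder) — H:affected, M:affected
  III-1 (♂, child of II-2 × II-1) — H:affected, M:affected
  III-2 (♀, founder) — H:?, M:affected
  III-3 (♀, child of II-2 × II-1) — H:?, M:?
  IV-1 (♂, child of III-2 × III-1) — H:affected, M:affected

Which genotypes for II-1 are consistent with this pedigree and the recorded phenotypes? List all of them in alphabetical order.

H/I-1 un ·: hh
H/I-2 ? ·: Hh|HH
H/II-1 aff I-1×I-2: Hh
H/II-2 aff ·: Hh|HH
H/III-1 aff II-2×II-1: Hh|HH
H/III-2 ? ·: hh|Hh|HH
H/III-3 ? II-2×II-1: hh|Hh|HH
H/IV-1 aff III-2×III-1: Hh|HH
⇒ H over [I-1,I-2,II-1,II-2,III-1,III-2,III-3,IV-1]: 90 consistent
M/I-1 aff ·: Mm|MM
M/I-2 aff ·: Mm|MM
M/II-1 aff I-1×I-2: Mm|MM
M/II-2 aff ·: Mm|MM
M/III-1 aff II-2×II-1: Mm|MM
M/III-2 aff ·: Mm|MM
M/III-3 ? II-2×II-1: mm|Mm|MM
M/IV-1 aff III-2×III-1: Mm|MM
⇒ M over [I-1,I-2,II-1,II-2,III-1,III-2,III-3,IV-1]: 173 consistent

II-1 ∈ {Hh MM, Hh Mm}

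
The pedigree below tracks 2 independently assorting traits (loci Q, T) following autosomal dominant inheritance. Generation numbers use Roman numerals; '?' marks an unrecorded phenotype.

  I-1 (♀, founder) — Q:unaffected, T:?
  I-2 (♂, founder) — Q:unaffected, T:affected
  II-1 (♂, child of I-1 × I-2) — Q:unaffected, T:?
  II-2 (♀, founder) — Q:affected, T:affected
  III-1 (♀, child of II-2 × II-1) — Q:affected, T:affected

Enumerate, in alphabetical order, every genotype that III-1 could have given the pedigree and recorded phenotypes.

III-1 ∈ {Qq TT, Qq Tt}

Q/I-1 un ·: qq
Q/I-2 un ·: qq
Q/II-1 un I-1×I-2: qq
Q/II-2 aff ·: Qq|QQ
Q/III-1 aff II-2×II-1: Qq
⇒ Q over [I-1,I-2,II-1,II-2,III-1]: 2 consistent
T/I-1 ? ·: tt|Tt|TT
T/I-2 aff ·: Tt|TT
T/II-1 ? I-1×I-2: tt|Tt|TT
T/II-2 aff ·: Tt|TT
T/III-1 aff II-2×II-1: Tt|TT
⇒ T over [I-1,I-2,II-1,II-2,III-1]: 36 consistent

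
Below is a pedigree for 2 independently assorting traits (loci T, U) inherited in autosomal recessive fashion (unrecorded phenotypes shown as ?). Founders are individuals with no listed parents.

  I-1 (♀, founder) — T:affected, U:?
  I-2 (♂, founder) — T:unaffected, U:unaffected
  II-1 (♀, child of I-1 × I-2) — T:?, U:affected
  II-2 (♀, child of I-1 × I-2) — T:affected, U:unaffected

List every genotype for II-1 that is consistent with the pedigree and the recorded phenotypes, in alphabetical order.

II-1 ∈ {Tt uu, tt uu}

T/I-1 aff ·: tt
T/I-2 un ·: Tt
T/II-1 ? I-1×I-2: Tt|tt
T/II-2 aff I-1×I-2: tt
⇒ T over [I-1,I-2,II-1,II-2]: 2 consistent
U/I-1 ? ·: Uu|uu
U/I-2 un ·: Uu
U/II-1 aff I-1×I-2: uu
U/II-2 un I-1×I-2: UU|Uu
⇒ U over [I-1,I-2,II-1,II-2]: 3 consistent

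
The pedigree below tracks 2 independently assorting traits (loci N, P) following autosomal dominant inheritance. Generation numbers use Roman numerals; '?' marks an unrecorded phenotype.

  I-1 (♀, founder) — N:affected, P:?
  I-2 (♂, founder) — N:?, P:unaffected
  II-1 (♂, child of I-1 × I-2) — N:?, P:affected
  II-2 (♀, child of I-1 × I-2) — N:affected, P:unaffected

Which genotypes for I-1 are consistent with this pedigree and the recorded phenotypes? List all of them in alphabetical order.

N/I-1 aff ·: Nn|NN
N/I-2 ? ·: nn|Nn|NN
N/II-1 ? I-1×I-2: nn|Nn|NN
N/II-2 aff I-1×I-2: Nn|NN
⇒ N over [I-1,I-2,II-1,II-2]: 18 consistent
P/I-1 ? ·: Pp
P/I-2 un ·: pp
P/II-1 aff I-1×I-2: Pp
P/II-2 un I-1×I-2: pp
⇒ P over [I-1,I-2,II-1,II-2]: 1 consistent

I-1 ∈ {NN Pp, Nn Pp}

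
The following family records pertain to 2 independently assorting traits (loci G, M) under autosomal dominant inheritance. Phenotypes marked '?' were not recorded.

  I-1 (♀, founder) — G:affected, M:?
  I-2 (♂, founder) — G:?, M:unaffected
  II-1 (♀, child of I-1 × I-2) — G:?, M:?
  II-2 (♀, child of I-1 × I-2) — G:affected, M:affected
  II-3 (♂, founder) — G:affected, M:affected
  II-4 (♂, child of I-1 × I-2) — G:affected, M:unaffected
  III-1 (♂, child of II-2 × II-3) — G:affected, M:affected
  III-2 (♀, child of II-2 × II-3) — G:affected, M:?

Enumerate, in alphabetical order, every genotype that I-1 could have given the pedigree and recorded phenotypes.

G/I-1 aff ·: Gg|GG
G/I-2 ? ·: gg|Gg|GG
G/II-1 ? I-1×I-2: gg|Gg|GG
G/II-2 aff I-1×I-2: Gg|GG
G/II-3 aff ·: Gg|GG
G/II-4 aff I-1×I-2: Gg|GG
G/III-1 aff II-2×II-3: Gg|GG
G/III-2 aff II-2×II-3: Gg|GG
⇒ G over [I-1,I-2,II-1,II-2,II-3,II-4,III-1,III-2]: 211 consistent
M/I-1 ? ·: Mm
M/I-2 un ·: mm
M/II-1 ? I-1×I-2: mm|Mm
M/II-2 aff I-1×I-2: Mm
M/II-3 aff ·: Mm|MM
M/II-4 un I-1×I-2: mm
M/III-1 aff II-2×II-3: Mm|MM
M/III-2 ? II-2×II-3: mm|Mm|MM
⇒ M over [I-1,I-2,II-1,II-2,II-3,II-4,III-1,III-2]: 20 consistent

I-1 ∈ {GG Mm, Gg Mm}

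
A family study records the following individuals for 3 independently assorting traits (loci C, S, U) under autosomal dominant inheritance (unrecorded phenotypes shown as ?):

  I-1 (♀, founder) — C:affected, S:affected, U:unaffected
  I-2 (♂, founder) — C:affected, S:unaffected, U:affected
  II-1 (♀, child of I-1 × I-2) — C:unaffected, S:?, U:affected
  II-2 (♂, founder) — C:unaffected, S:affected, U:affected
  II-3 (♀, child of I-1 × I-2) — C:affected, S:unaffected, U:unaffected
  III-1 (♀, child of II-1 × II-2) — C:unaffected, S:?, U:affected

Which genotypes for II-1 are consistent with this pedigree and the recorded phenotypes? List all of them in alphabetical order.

II-1 ∈ {cc Ss Uu, cc ss Uu}

C/I-1 aff ·: Cc
C/I-2 aff ·: Cc
C/II-1 un I-1×I-2: cc
C/II-2 un ·: cc
C/II-3 aff I-1×I-2: Cc|CC
C/III-1 un II-1×II-2: cc
⇒ C over [I-1,I-2,II-1,II-2,II-3,III-1]: 2 consistent
S/I-1 aff ·: Ss
S/I-2 un ·: ss
S/II-1 ? I-1×I-2: ss|Ss
S/II-2 aff ·: Ss|SS
S/II-3 un I-1×I-2: ss
S/III-1 ? II-1×II-2: ss|Ss|SS
⇒ S over [I-1,I-2,II-1,II-2,II-3,III-1]: 8 consistent
U/I-1 un ·: uu
U/I-2 aff ·: Uu
U/II-1 aff I-1×I-2: Uu
U/II-2 aff ·: Uu|UU
U/II-3 un I-1×I-2: uu
U/III-1 aff II-1×II-2: Uu|UU
⇒ U over [I-1,I-2,II-1,II-2,II-3,III-1]: 4 consistent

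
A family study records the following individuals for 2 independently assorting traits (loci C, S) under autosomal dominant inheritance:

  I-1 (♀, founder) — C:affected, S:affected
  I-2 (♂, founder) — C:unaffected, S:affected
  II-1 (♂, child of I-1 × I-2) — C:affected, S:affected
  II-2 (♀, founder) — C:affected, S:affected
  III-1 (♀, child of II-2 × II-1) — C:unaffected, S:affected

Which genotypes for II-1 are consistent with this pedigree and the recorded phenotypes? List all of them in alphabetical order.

C/I-1 aff ·: Cc|CC
C/I-2 un ·: cc
C/II-1 aff I-1×I-2: Cc
C/II-2 aff ·: Cc
C/III-1 un II-2×II-1: cc
⇒ C over [I-1,I-2,II-1,II-2,III-1]: 2 consistent
S/I-1 aff ·: Ss|SS
S/I-2 aff ·: Ss|SS
S/II-1 aff I-1×I-2: Ss|SS
S/II-2 aff ·: Ss|SS
S/III-1 aff II-2×II-1: Ss|SS
⇒ S over [I-1,I-2,II-1,II-2,III-1]: 24 consistent

II-1 ∈ {Cc SS, Cc Ss}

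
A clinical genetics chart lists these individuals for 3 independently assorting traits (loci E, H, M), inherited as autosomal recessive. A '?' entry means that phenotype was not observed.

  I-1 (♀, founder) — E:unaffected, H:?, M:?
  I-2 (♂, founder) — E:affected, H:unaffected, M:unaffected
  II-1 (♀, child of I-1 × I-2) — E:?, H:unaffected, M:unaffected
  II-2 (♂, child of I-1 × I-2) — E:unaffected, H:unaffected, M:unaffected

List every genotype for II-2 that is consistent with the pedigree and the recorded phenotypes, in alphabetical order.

II-2 ∈ {Ee HH MM, Ee HH Mm, Ee Hh MM, Ee Hh Mm}

E/I-1 un ·: EE|Ee
E/I-2 aff ·: ee
E/II-1 ? I-1×I-2: Ee|ee
E/II-2 un I-1×I-2: Ee
⇒ E over [I-1,I-2,II-1,II-2]: 3 consistent
H/I-1 ? ·: HH|Hh|hh
H/I-2 un ·: HH|Hh
H/II-1 un I-1×I-2: HH|Hh
H/II-2 un I-1×I-2: HH|Hh
⇒ H over [I-1,I-2,II-1,II-2]: 15 consistent
M/I-1 ? ·: MM|Mm|mm
M/I-2 un ·: MM|Mm
M/II-1 un I-1×I-2: MM|Mm
M/II-2 un I-1×I-2: MM|Mm
⇒ M over [I-1,I-2,II-1,II-2]: 15 consistent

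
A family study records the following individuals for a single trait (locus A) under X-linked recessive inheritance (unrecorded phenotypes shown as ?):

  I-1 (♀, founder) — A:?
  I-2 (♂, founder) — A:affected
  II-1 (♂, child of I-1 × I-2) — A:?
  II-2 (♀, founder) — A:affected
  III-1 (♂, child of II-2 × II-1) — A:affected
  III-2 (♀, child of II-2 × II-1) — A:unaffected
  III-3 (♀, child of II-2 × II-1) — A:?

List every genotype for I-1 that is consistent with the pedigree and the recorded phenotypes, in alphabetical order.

I-1 ∈ {X^AX^A, X^AX^a}

A/I-1 ? ·: X^AX^A|X^AX^a
A/I-2 aff ·: X^aY
A/II-1 ? I-1×I-2: X^AY
A/II-2 aff ·: X^aX^a
A/III-1 aff II-2×II-1: X^aY
A/III-2 un II-2×II-1: X^AX^a
A/III-3 ? II-2×II-1: X^AX^a
⇒ A over [I-1,I-2,II-1,II-2,III-1,III-2,III-3]: 2 consistent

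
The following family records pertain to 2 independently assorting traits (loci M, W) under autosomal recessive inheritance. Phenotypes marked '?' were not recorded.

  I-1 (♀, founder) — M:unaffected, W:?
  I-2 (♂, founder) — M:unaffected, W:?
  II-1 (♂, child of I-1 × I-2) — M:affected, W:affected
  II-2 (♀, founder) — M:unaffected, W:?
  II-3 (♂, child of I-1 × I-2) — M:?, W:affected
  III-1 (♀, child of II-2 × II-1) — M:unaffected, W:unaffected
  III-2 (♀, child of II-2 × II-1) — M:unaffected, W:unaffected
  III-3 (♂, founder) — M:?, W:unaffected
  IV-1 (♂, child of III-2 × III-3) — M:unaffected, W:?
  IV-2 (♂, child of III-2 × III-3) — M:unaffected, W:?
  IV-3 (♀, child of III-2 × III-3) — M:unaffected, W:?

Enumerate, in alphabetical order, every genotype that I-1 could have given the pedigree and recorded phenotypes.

M/I-1 un ·: Mm
M/I-2 un ·: Mm
M/II-1 aff I-1×I-2: mm
M/II-2 un ·: MM|Mm
M/II-3 ? I-1×I-2: MM|Mm|mm
M/III-1 un II-2×II-1: Mm
M/III-2 un II-2×II-1: Mm
M/III-3 ? ·: MM|Mm|mm
M/IV-1 un III-2×III-3: MM|Mm
M/IV-2 un III-2×III-3: MM|Mm
M/IV-3 un III-2×III-3: MM|Mm
⇒ M over [I-1,I-2,II-1,II-2,II-3,III-1,III-2,III-3,IV-1,IV-2,IV-3]: 102 consistent
W/I-1 ? ·: Ww|ww
W/I-2 ? ·: Ww|ww
W/II-1 aff I-1×I-2: ww
W/II-2 ? ·: WW|Ww
W/II-3 aff I-1×I-2: ww
W/III-1 un II-2×II-1: Ww
W/III-2 un II-2×II-1: Ww
W/III-3 un ·: WW|Ww
W/IV-1 ? III-2×III-3: WW|Ww|ww
W/IV-2 ? III-2×III-3: WW|Ww|ww
W/IV-3 ? III-2×III-3: WW|Ww|ww
⇒ W over [I-1,I-2,II-1,II-2,II-3,III-1,III-2,III-3,IV-1,IV-2,IV-3]: 280 consistent

I-1 ∈ {Mm Ww, Mm ww}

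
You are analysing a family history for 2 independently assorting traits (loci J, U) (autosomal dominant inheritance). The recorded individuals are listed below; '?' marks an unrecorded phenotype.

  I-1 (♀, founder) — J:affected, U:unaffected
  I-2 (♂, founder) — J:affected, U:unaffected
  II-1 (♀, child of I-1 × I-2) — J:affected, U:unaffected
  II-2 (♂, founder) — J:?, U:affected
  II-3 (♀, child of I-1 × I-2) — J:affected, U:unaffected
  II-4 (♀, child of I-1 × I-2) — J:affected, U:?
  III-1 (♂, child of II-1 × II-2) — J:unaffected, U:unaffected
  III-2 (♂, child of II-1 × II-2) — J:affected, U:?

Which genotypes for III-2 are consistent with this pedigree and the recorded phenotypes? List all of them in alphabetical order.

III-2 ∈ {JJ Uu, JJ uu, Jj Uu, Jj uu}

J/I-1 aff ·: Jj|JJ
J/I-2 aff ·: Jj|JJ
J/II-1 aff I-1×I-2: Jj
J/II-2 ? ·: jj|Jj
J/II-3 aff I-1×I-2: Jj|JJ
J/II-4 aff I-1×I-2: Jj|JJ
J/III-1 un II-1×II-2: jj
J/III-2 aff II-1×II-2: Jj|JJ
⇒ J over [I-1,I-2,II-1,II-2,II-3,II-4,III-1,III-2]: 36 consistent
U/I-1 un ·: uu
U/I-2 un ·: uu
U/II-1 un I-1×I-2: uu
U/II-2 aff ·: Uu
U/II-3 un I-1×I-2: uu
U/II-4 ? I-1×I-2: uu
U/III-1 un II-1×II-2: uu
U/III-2 ? II-1×II-2: uu|Uu
⇒ U over [I-1,I-2,II-1,II-2,II-3,II-4,III-1,III-2]: 2 consistent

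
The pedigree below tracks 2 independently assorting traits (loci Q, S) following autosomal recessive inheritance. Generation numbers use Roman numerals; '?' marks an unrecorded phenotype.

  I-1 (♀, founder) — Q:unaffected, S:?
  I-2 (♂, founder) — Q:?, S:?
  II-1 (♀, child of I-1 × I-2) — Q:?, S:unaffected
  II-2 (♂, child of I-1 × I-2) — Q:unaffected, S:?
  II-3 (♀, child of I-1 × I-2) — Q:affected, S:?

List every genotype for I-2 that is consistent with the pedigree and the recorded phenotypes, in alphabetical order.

I-2 ∈ {Qq SS, Qq Ss, Qq ss, qq SS, qq Ss, qq ss}

Q/I-1 un ·: Qq
Q/I-2 ? ·: Qq|qq
Q/II-1 ? I-1×I-2: QQ|Qq|qq
Q/II-2 un I-1×I-2: QQ|Qq
Q/II-3 aff I-1×I-2: qq
⇒ Q over [I-1,I-2,II-1,II-2,II-3]: 8 consistent
S/I-1 ? ·: SS|Ss|ss
S/I-2 ? ·: SS|Ss|ss
S/II-1 un I-1×I-2: SS|Ss
S/II-2 ? I-1×I-2: SS|Ss|ss
S/II-3 ? I-1×I-2: SS|Ss|ss
⇒ S over [I-1,I-2,II-1,II-2,II-3]: 45 consistent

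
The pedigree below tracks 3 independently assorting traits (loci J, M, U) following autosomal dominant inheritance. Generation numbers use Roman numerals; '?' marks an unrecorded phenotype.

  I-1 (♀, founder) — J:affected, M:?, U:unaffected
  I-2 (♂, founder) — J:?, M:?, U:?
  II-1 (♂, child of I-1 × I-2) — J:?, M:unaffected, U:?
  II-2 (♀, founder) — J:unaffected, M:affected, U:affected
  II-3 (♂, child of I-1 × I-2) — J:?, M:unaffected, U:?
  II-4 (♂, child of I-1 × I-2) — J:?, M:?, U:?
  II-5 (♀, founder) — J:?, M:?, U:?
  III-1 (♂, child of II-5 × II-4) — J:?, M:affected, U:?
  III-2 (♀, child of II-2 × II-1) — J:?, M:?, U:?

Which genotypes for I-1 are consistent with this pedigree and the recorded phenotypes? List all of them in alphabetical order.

J/I-1 aff ·: Jj|JJ
J/I-2 ? ·: jj|Jj|JJ
J/II-1 ? I-1×I-2: jj|Jj|JJ
J/II-2 un ·: jj
J/II-3 ? I-1×I-2: jj|Jj|JJ
J/II-4 ? I-1×I-2: jj|Jj|JJ
J/II-5 ? ·: jj|Jj|JJ
J/III-1 ? II-5×II-4: jj|Jj|JJ
J/III-2 ? II-2×II-1: jj|Jj
⇒ J over [I-1,I-2,II-1,II-2,II-3,II-4,II-5,III-1,III-2]: 396 consistent
M/I-1 ? ·: mm|Mm
M/I-2 ? ·: mm|Mm
M/II-1 un I-1×I-2: mm
M/II-2 aff ·: Mm|MM
M/II-3 un I-1×I-2: mm
M/II-4 ? I-1×I-2: mm|Mm|MM
M/II-5 ? ·: mm|Mm|MM
M/III-1 aff II-5×II-4: Mm|MM
M/III-2 ? II-2×II-1: mm|Mm
⇒ M over [I-1,I-2,II-1,II-2,II-3,II-4,II-5,III-1,III-2]: 81 consistent
U/I-1 un ·: uu
U/I-2 ? ·: uu|Uu|UU
U/II-1 ? I-1×I-2: uu|Uu
U/II-2 aff ·: Uu|UU
U/II-3 ? I-1×I-2: uu|Uu
U/II-4 ? I-1×I-2: uu|Uu
U/II-5 ? ·: uu|Uu|UU
U/III-1 ? II-5×II-4: uu|Uu|UU
U/III-2 ? II-2×II-1: uu|Uu|UU
⇒ U over [I-1,I-2,II-1,II-2,II-3,II-4,II-5,III-1,III-2]: 223 consistent

I-1 ∈ {JJ Mm uu, JJ mm uu, Jj Mm uu, Jj mm uu}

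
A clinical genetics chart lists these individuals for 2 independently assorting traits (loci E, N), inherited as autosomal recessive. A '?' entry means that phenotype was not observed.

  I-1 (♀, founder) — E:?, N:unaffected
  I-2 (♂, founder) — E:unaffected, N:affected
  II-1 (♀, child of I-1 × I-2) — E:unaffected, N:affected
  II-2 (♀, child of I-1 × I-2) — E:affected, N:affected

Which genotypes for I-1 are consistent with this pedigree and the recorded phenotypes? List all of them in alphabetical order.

I-1 ∈ {Ee Nn, ee Nn}

E/I-1 ? ·: Ee|ee
E/I-2 un ·: Ee
E/II-1 un I-1×I-2: EE|Ee
E/II-2 aff I-1×I-2: ee
⇒ E over [I-1,I-2,II-1,II-2]: 3 consistent
N/I-1 un ·: Nn
N/I-2 aff ·: nn
N/II-1 aff I-1×I-2: nn
N/II-2 aff I-1×I-2: nn
⇒ N over [I-1,I-2,II-1,II-2]: 1 consistent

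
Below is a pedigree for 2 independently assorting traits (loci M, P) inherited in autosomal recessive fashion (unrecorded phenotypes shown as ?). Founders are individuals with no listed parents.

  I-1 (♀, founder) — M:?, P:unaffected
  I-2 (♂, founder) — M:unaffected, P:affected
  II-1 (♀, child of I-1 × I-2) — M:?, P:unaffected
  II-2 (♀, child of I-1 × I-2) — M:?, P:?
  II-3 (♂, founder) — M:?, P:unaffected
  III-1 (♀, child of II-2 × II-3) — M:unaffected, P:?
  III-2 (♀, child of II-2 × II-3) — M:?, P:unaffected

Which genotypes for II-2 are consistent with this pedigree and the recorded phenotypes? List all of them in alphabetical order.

M/I-1 ? ·: MM|Mm|mm
M/I-2 un ·: MM|Mm
M/II-1 ? I-1×I-2: MM|Mm|mm
M/II-2 ? I-1×I-2: MM|Mm|mm
M/II-3 ? ·: MM|Mm|mm
M/III-1 un II-2×II-3: MM|Mm
M/III-2 ? II-2×II-3: MM|Mm|mm
⇒ M over [I-1,I-2,II-1,II-2,II-3,III-1,III-2]: 183 consistent
P/I-1 un ·: PP|Pp
P/I-2 aff ·: pp
P/II-1 un I-1×I-2: Pp
P/II-2 ? I-1×I-2: Pp|pp
P/II-3 un ·: PP|Pp
P/III-1 ? II-2×II-3: PP|Pp|pp
P/III-2 un II-2×II-3: PP|Pp
⇒ P over [I-1,I-2,II-1,II-2,II-3,III-1,III-2]: 23 consistent

II-2 ∈ {MM Pp, MM pp, Mm Pp, Mm pp, mm Pp, mm pp}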